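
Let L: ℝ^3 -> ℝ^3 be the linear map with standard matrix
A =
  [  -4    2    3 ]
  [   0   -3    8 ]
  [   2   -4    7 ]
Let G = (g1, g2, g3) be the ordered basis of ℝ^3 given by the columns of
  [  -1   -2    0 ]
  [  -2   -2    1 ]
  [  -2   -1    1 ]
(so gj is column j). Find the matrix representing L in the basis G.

[[2, 1, -1], [2, -1, -2], [-2, -2, -1]]

With P the matrix whose columns are g1, ..., g3, [L]_G = P^(-1) A P.
Column by column: L(g1) = A g1 = <-6, -10, -8>; its G-coordinates <2, 2, -2> give column 1.
Continuing for each basis vector yields [L]_G = [[2, 1, -1], [2, -1, -2], [-2, -2, -1]].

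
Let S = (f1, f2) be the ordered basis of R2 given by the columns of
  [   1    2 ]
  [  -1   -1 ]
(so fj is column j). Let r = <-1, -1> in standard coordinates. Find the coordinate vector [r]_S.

<3, -2>

[r]_S is the unique c with M c = r, where M has columns f1, f2.
System: c_1 + 2c_2 = -1, -c_1 - c_2 = -1; solving gives c_1 = 3, c_2 = -2.
Check: 3f1 - 2f2 = <-1, -1>.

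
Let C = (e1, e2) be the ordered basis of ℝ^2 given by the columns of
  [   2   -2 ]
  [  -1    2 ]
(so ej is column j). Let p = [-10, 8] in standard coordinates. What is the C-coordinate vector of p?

We seek scalars with c_1 e1 + c_2 e2 = p; equivalently solve M c = p where the columns of M are e1, e2.
System: 2c_1 - 2c_2 = -10, -c_1 + 2c_2 = 8; solving gives c_1 = -2, c_2 = 3.
Check: -2e1 + 3e2 = [-10, 8].

[-2, 3]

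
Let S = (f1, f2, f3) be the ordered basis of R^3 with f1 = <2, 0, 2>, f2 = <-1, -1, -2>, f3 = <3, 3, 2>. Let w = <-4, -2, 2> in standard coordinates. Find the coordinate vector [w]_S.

Write w = c_1 f1 + ... + c_3 f3 and solve for the c_i.
Row-reducing the augmented matrix [M | w] gives c = (-1, -4, -2).
Check: -f1 - 4f2 - 2f3 = <-4, -2, 2>.

<-1, -4, -2>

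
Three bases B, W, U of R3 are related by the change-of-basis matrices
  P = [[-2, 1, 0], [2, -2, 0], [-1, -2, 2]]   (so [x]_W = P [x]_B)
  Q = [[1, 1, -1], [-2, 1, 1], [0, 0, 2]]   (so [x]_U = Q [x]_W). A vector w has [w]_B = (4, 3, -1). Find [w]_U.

(9, 0, -24)

First [w]_W = P [w]_B = (-5, 2, -12).
Then [w]_U = Q [w]_W = (9, 0, -24).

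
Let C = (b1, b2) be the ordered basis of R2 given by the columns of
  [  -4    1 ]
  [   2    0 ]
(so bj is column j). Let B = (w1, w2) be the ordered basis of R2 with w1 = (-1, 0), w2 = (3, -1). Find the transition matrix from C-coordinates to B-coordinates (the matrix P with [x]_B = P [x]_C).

[[-2, -1], [-2, 0]]

Let M have columns bj and N have columns wj. Then for every x, N [x]_B = x = M [x]_C, so P = N^(-1) M.
Since det N = 1, N^(-1) has integer entries; multiplying gives P = [[-2, -1], [-2, 0]].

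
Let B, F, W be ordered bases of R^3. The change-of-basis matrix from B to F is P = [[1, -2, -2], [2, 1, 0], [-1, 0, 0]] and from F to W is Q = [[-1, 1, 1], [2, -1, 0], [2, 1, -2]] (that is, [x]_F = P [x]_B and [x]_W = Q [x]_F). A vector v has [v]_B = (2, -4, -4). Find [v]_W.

Apply P to get F-coordinates (18, 0, -2), then Q to get W-coordinates.
The result is [v]_W = (-20, 36, 40).

(-20, 36, 40)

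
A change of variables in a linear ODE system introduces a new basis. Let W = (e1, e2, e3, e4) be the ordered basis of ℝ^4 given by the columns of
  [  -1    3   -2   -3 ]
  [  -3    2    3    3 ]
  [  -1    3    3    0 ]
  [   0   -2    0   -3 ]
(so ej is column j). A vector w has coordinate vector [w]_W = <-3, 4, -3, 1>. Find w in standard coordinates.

w = M [w]_W, where M has columns e1, ..., e4.
Carrying out the matrix-vector product, w = <18, 11, 6, -11>.

<18, 11, 6, -11>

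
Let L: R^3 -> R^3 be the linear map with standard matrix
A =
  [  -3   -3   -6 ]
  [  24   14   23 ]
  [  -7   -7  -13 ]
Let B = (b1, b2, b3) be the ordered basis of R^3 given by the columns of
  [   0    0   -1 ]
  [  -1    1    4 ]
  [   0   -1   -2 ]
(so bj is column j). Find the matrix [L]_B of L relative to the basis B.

[[1, -3, 3], [-1, 0, 1], [-3, -3, -3]]

With P the matrix whose columns are b1, ..., b3, [L]_B = P^(-1) A P.
Column by column: L(b1) = A b1 = <3, -14, 7>; its B-coordinates <1, -1, -3> give column 1.
Continuing for each basis vector yields [L]_B = [[1, -3, 3], [-1, 0, 1], [-3, -3, -3]].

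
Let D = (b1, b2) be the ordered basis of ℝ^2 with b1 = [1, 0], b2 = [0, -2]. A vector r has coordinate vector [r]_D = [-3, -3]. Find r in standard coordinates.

By definition r = -3b1 - 3b2.
Summing componentwise gives [-3, 6].

[-3, 6]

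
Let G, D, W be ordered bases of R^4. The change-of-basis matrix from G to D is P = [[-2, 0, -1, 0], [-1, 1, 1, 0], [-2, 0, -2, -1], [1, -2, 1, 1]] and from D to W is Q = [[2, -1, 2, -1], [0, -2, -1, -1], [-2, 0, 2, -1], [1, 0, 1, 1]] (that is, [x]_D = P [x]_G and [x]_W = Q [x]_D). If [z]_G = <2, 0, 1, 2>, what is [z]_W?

Apply P to get D-coordinates <-5, -1, -8, 5>, then Q to get W-coordinates.
The result is [z]_W = <-30, 5, -11, -8>.

<-30, 5, -11, -8>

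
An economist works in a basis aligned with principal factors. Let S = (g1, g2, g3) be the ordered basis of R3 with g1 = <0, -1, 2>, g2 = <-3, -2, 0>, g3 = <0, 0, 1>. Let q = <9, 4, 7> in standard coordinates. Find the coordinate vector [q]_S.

[q]_S is the unique c with M c = q, where M has columns g1, ..., g3.
Gaussian elimination on [M | q] yields c = (2, -3, 3).
Check: 2g1 - 3g2 + 3g3 = <9, 4, 7>.

<2, -3, 3>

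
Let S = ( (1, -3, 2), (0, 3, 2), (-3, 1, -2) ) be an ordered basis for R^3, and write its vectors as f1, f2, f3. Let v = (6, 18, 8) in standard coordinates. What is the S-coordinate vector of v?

(-3, 4, -3)

Write v = c_1 f1 + ... + c_3 f3 and solve for the c_i.
Gaussian elimination on [M | v] yields c = (-3, 4, -3).
Check: -3f1 + 4f2 - 3f3 = (6, 18, 8).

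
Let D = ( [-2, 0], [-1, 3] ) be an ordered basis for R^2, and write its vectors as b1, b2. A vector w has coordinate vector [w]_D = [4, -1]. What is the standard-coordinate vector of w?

By definition w = 4b1 - b2.
Summing componentwise gives [-7, -3].

[-7, -3]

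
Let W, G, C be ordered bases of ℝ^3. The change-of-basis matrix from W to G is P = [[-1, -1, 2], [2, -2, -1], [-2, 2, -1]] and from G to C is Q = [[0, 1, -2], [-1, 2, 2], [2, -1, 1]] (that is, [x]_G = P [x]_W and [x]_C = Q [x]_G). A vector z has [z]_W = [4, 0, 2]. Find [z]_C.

[26, -8, -16]

Composing the changes, [z]_C = Q P [z]_W.
Q P = [[6, -6, 1], [1, 1, -6], [-6, 2, 4]]; applying this to [4, 0, 2] gives [26, -8, -16].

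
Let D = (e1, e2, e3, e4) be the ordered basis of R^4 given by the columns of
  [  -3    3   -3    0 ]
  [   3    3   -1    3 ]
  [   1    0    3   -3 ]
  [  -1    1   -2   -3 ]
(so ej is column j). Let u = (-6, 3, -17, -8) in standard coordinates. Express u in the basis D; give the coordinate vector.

Write u = c_1 e1 + ... + c_4 e4 and solve for the c_i.
Row-reducing the augmented matrix [M | u] gives c = (1, -4, -3, 3).
Check: e1 - 4e2 - 3e3 + 3e4 = (-6, 3, -17, -8).

(1, -4, -3, 3)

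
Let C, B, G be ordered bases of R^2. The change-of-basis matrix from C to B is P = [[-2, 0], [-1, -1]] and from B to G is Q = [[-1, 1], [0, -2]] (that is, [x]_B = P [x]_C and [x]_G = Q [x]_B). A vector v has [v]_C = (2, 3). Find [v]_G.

(-1, 10)

First [v]_B = P [v]_C = (-4, -5).
Then [v]_G = Q [v]_B = (-1, 10).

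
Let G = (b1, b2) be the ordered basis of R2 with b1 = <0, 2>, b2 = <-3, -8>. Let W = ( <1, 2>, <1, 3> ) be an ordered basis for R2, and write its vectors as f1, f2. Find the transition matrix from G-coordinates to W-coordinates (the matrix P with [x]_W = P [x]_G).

[[-2, -1], [2, -2]]

Let M have columns bj and N have columns fj. Then for every x, N [x]_W = x = M [x]_G, so P = N^(-1) M.
Since det N = 1, N^(-1) has integer entries; multiplying gives P = [[-2, -1], [2, -2]].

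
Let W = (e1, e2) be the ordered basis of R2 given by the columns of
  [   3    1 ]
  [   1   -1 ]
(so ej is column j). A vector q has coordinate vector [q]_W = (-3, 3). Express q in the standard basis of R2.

(-6, -6)

The coordinates say q = -3e1 + 3e2; adding the scaled basis vectors gives (-6, -6).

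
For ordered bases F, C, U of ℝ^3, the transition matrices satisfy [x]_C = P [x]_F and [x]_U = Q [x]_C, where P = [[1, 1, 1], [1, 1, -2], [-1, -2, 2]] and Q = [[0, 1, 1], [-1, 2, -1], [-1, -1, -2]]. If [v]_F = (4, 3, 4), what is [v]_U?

Apply P to get C-coordinates (11, -1, -2), then Q to get U-coordinates.
The result is [v]_U = (-3, -11, -6).

(-3, -11, -6)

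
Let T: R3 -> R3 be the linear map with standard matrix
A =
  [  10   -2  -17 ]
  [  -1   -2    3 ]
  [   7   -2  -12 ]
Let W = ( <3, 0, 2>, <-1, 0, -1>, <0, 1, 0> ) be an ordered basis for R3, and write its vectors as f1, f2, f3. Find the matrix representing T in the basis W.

[[-1, 2, 0], [1, -1, 2], [3, -2, -2]]

Let P have columns f1, ..., f3. Then [T]_W = P^(-1) A P.
Here det P = 1, so P^(-1) is integer; computing A P first and then P^(-1)(A P) gives [[-1, 2, 0], [1, -1, 2], [3, -2, -2]].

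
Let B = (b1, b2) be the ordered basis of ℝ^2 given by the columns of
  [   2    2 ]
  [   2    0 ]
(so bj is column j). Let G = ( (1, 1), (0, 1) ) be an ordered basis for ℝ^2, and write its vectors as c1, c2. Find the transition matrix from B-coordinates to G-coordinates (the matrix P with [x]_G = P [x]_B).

Let M have columns bj and N have columns cj. Then for every x, N [x]_G = x = M [x]_B, so P = N^(-1) M.
Since det N = 1, N^(-1) has integer entries; multiplying gives P = [[2, 2], [0, -2]].

[[2, 2], [0, -2]]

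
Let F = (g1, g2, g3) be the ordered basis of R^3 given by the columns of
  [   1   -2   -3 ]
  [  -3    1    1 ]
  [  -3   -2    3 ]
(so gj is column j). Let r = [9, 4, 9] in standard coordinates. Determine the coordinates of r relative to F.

[r]_F is the unique c with M c = r, where M has columns g1, ..., g3.
Solving this 3x3 system gives c = (-3, -3, -2).
Check: -3g1 - 3g2 - 2g3 = [9, 4, 9].

[-3, -3, -2]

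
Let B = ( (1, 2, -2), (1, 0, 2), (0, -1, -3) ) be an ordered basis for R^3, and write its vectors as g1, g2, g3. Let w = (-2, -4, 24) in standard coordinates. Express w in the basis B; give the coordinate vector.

(-4, 2, -4)

We seek scalars with c_1 g1 + ... + c_3 g3 = w; equivalently solve M c = w where the columns of M are g1, ..., g3.
Gaussian elimination on [M | w] yields c = (-4, 2, -4).
Check: -4g1 + 2g2 - 4g3 = (-2, -4, 24).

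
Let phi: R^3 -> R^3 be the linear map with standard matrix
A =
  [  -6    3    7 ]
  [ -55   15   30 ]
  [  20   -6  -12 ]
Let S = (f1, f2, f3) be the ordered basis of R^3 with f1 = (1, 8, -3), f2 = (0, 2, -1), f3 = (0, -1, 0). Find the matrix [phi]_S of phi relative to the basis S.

Let P have columns f1, ..., f3. Then [phi]_S = P^(-1) A P.
Here det P = -1, so P^(-1) is integer; computing A P first and then P^(-1)(A P) gives [[-3, -1, -3], [1, 3, 3], [3, -2, -3]].

[[-3, -1, -3], [1, 3, 3], [3, -2, -3]]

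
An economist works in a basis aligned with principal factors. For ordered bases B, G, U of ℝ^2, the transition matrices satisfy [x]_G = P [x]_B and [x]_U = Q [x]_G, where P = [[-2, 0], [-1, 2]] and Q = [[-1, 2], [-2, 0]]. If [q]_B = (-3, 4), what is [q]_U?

(16, -12)

First [q]_G = P [q]_B = (6, 11).
Then [q]_U = Q [q]_G = (16, -12).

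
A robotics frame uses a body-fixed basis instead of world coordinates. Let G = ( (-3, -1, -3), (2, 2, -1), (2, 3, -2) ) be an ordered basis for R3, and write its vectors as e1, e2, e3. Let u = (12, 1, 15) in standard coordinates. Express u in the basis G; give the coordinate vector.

(-4, 3, -3)

We seek scalars with c_1 e1 + ... + c_3 e3 = u; equivalently solve M c = u where the columns of M are e1, ..., e3.
Gaussian elimination on [M | u] yields c = (-4, 3, -3).
Check: -4e1 + 3e2 - 3e3 = (12, 1, 15).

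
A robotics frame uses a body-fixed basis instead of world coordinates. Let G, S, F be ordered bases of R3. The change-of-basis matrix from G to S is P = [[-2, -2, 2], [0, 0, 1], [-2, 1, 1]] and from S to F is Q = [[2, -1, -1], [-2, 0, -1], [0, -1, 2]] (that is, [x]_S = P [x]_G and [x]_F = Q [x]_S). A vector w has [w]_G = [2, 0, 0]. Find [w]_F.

Apply P to get S-coordinates [-4, 0, -4], then Q to get F-coordinates.
The result is [w]_F = [-4, 12, -8].

[-4, 12, -8]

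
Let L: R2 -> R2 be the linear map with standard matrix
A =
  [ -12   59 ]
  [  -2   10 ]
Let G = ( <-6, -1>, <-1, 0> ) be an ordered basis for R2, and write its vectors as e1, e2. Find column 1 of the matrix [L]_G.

<-2, -1>

Column 1 of [L]_G is the G-coordinate vector of L(e1).
In standard coordinates L(e1) = A e1 = <13, 2>.
Converting to G: <13, 2> = -2e1 - e2, so the coordinate vector is <-2, -1>.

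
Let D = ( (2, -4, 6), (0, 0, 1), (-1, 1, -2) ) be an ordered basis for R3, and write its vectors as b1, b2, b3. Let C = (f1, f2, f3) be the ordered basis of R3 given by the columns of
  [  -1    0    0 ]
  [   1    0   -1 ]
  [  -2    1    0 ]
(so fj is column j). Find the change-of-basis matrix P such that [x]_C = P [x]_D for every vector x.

[[-2, 0, 1], [2, 1, 0], [2, 0, 0]]

Take x = bj: its D-coordinates are the j-th standard unit vector, so P e_j — column j of P — equals [bj]_C.
b1 = -2f1 + 2f2 + 2f3, giving column 1 = (-2, 2, 2); repeating for each j gives P = [[-2, 0, 1], [2, 1, 0], [2, 0, 0]].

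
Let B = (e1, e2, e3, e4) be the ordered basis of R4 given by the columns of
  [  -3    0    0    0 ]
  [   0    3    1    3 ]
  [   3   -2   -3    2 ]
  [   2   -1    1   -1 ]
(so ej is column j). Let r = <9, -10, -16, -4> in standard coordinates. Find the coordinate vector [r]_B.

<-3, 1, -1, -4>

Write r = c_1 e1 + ... + c_4 e4 and solve for the c_i.
Row-reducing the augmented matrix [M | r] gives c = (-3, 1, -1, -4).
Check: -3e1 + e2 - e3 - 4e4 = <9, -10, -16, -4>.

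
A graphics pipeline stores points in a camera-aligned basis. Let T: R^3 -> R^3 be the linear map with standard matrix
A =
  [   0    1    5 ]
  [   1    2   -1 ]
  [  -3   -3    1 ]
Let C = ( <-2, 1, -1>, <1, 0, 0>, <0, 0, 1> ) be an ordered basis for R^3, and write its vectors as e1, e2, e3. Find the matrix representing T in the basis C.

The j-th column of [T]_C is [T(ej)]_C.
T(e1) = A e1 = <-4, 1, 2> = e1 - 2e2 + 3e3, so column 1 is <1, -2, 3>.
Repeating for e2, e3 and assembling the columns gives [[1, 1, -1], [-2, 2, 3], [3, -2, 0]].

[[1, 1, -1], [-2, 2, 3], [3, -2, 0]]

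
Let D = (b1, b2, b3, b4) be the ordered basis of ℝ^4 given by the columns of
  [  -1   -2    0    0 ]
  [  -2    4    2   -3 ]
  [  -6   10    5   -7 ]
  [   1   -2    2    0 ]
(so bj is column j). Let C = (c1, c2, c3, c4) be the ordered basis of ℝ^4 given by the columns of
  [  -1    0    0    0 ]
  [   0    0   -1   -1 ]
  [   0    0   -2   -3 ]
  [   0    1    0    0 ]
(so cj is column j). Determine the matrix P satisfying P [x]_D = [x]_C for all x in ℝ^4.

[[1, 2, 0, 0], [1, -2, 2, 0], [0, -2, -1, 2], [2, -2, -1, 1]]

Column j of P is [bj]_C, since P maps D-coordinates to C-coordinates.
Expressing b1 in C: b1 = c1 + c2 + 0·c3 + 2c4, so column 1 of P is <1, 1, 0, 2>.
Doing the same for each bj gives P = [[1, 2, 0, 0], [1, -2, 2, 0], [0, -2, -1, 2], [2, -2, -1, 1]].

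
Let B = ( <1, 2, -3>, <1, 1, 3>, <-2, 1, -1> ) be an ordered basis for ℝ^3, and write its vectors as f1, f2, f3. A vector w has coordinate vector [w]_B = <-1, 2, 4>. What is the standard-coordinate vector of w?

<-7, 4, 5>

By definition w = -f1 + 2f2 + 4f3.
Summing componentwise gives <-7, 4, 5>.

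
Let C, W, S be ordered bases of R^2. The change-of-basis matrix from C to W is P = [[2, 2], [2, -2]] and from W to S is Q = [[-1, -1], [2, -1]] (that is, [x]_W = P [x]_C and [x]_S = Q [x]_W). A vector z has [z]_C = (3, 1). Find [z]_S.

Composing the changes, [z]_S = Q P [z]_C.
Q P = [[-4, 0], [2, 6]]; applying this to (3, 1) gives (-12, 12).

(-12, 12)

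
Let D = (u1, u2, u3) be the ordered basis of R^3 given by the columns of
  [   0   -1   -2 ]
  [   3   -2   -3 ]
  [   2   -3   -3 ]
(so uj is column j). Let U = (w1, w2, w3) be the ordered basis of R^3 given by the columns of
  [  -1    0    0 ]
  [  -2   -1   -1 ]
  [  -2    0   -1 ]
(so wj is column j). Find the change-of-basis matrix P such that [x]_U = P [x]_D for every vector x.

Let M have columns uj and N have columns wj. Then for every x, N [x]_U = x = M [x]_D, so P = N^(-1) M.
Since det N = -1, N^(-1) has integer entries; multiplying gives P = [[0, 1, 2], [-1, -1, 0], [-2, 1, -1]].

[[0, 1, 2], [-1, -1, 0], [-2, 1, -1]]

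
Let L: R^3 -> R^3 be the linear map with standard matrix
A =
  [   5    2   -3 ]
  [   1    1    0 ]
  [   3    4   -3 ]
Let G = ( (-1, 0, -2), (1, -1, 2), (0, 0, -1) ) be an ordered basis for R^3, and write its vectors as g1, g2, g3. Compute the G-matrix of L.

[[0, 3, -3], [1, 0, 0], [-1, 1, 3]]

With P the matrix whose columns are g1, ..., g3, [L]_G = P^(-1) A P.
Column by column: L(g1) = A g1 = (1, -1, 3); its G-coordinates (0, 1, -1) give column 1.
Continuing for each basis vector yields [L]_G = [[0, 3, -3], [1, 0, 0], [-1, 1, 3]].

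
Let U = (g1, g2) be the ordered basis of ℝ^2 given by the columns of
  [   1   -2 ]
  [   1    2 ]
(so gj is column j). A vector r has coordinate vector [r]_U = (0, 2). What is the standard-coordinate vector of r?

(-4, 4)

By definition r = 0·g1 + 2g2.
Summing componentwise gives (-4, 4).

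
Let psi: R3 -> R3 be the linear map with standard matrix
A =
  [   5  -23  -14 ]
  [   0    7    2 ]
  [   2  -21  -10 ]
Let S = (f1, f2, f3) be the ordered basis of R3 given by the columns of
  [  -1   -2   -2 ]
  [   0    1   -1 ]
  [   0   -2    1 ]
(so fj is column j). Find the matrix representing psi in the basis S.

[[-3, 3, -1], [2, 2, -2], [2, -1, 3]]

With P the matrix whose columns are f1, ..., f3, [psi]_S = P^(-1) A P.
Column by column: psi(f1) = A f1 = (-5, 0, -2); its S-coordinates (-3, 2, 2) give column 1.
Continuing for each basis vector yields [psi]_S = [[-3, 3, -1], [2, 2, -2], [2, -1, 3]].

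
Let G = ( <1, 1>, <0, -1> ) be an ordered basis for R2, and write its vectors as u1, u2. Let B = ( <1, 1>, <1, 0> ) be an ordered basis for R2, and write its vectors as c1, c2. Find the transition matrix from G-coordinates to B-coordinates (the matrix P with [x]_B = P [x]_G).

[[1, -1], [0, 1]]

Column j of P is [uj]_B, since P maps G-coordinates to B-coordinates.
Expressing u1 in B: u1 = c1 + 0·c2, so column 1 of P is <1, 0>.
Doing the same for each uj gives P = [[1, -1], [0, 1]].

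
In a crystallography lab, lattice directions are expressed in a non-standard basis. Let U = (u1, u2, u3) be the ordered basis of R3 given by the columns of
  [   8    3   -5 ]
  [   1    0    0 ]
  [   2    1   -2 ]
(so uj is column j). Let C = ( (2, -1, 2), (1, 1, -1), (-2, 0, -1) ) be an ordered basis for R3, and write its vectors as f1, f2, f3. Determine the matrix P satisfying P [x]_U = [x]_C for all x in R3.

Let M have columns uj and N have columns fj. Then for every x, N [x]_C = x = M [x]_U, so P = N^(-1) M.
Since det N = -1, N^(-1) has integer entries; multiplying gives P = [[1, 1, -1], [2, 1, -1], [-2, 0, 1]].

[[1, 1, -1], [2, 1, -1], [-2, 0, 1]]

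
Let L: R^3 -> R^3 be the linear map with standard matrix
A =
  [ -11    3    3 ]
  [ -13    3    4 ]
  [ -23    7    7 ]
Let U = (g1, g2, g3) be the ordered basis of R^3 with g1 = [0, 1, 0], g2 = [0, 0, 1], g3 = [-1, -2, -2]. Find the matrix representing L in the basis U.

The j-th column of [L]_U is [L(gj)]_U.
L(g1) = A g1 = [3, 3, 7] = -3g1 + g2 - 3g3, so column 1 is [-3, 1, -3].
Repeating for g2, g3 and assembling the columns gives [[-3, -2, 1], [1, 1, -3], [-3, -3, 1]].

[[-3, -2, 1], [1, 1, -3], [-3, -3, 1]]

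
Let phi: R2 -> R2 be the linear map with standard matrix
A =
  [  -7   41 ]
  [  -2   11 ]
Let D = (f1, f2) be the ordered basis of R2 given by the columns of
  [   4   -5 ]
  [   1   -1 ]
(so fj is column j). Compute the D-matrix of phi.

Let P have columns f1, f2. Then [phi]_D = P^(-1) A P.
Here det P = 1, so P^(-1) is integer; computing A P first and then P^(-1)(A P) gives [[2, 1], [-1, 2]].

[[2, 1], [-1, 2]]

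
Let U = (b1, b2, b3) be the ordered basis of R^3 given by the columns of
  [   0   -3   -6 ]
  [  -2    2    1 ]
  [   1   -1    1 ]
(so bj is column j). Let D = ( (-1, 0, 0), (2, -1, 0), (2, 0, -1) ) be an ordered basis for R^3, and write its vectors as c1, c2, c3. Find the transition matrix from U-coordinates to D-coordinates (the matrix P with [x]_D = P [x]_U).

[[2, 1, 2], [2, -2, -1], [-1, 1, -1]]

Let M have columns bj and N have columns cj. Then for every x, N [x]_D = x = M [x]_U, so P = N^(-1) M.
Since det N = -1, N^(-1) has integer entries; multiplying gives P = [[2, 1, 2], [2, -2, -1], [-1, 1, -1]].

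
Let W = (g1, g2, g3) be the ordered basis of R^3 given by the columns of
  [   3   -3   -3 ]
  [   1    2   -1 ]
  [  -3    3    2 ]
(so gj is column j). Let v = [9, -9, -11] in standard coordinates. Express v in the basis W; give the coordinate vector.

We seek scalars with c_1 g1 + ... + c_3 g3 = v; equivalently solve M c = v where the columns of M are g1, ..., g3.
Solving this 3x3 system gives c = (1, -4, 2).
Check: g1 - 4g2 + 2g3 = [9, -9, -11].

[1, -4, 2]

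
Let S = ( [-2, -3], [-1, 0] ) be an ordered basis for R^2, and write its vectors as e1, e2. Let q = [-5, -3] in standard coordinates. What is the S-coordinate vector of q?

Write q = c_1 e1 + c_2 e2 and solve for the c_i.
System: -2c_1 - c_2 = -5, -3c_1 + 0c_2 = -3; solving gives c_1 = 1, c_2 = 3.
Check: e1 + 3e2 = [-5, -3].

[1, 3]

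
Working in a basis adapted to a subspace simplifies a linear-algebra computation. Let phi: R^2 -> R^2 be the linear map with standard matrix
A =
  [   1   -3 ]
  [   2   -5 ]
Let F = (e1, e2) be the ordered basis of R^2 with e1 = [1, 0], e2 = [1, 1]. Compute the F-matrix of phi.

[[-1, 1], [2, -3]]

Let P have columns e1, e2. Then [phi]_F = P^(-1) A P.
Here det P = 1, so P^(-1) is integer; computing A P first and then P^(-1)(A P) gives [[-1, 1], [2, -3]].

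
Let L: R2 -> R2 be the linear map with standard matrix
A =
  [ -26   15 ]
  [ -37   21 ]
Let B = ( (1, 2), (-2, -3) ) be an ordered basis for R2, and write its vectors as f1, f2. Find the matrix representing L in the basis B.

With P the matrix whose columns are f1, f2, [L]_B = P^(-1) A P.
Column by column: L(f1) = A f1 = (4, 5); its B-coordinates (-2, -3) give column 1.
Continuing for each basis vector yields [L]_B = [[-2, 1], [-3, -3]].

[[-2, 1], [-3, -3]]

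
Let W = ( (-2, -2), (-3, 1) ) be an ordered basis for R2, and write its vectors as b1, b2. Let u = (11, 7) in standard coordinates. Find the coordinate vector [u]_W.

(-4, -1)

Write u = c_1 b1 + c_2 b2 and solve for the c_i.
System: -2c_1 - 3c_2 = 11, -2c_1 + c_2 = 7; solving gives c_1 = -4, c_2 = -1.
Check: -4b1 - b2 = (11, 7).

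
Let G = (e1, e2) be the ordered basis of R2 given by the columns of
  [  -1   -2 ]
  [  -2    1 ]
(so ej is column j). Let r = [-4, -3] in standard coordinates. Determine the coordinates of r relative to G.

Write r = c_1 e1 + c_2 e2 and solve for the c_i.
System: -c_1 - 2c_2 = -4, -2c_1 + c_2 = -3; solving gives c_1 = 2, c_2 = 1.
Check: 2e1 + e2 = [-4, -3].

[2, 1]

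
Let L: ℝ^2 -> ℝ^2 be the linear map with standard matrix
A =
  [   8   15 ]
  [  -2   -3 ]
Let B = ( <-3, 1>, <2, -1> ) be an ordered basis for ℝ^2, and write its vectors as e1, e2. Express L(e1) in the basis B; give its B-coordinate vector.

Compute L(e1) = A e1 = <-9, 3> in standard coordinates.
Then write this in B-coordinates: solve for y in y_1 e1 + y_2 e2 = <-9, 3>.
This gives y = <3, 0>, which is column 1 of [L]_B.

<3, 0>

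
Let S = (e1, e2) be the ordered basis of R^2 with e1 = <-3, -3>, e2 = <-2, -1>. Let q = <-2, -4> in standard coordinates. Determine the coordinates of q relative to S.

<2, -2>

Write q = c_1 e1 + c_2 e2 and solve for the c_i.
System: -3c_1 - 2c_2 = -2, -3c_1 - c_2 = -4; solving gives c_1 = 2, c_2 = -2.
Check: 2e1 - 2e2 = <-2, -4>.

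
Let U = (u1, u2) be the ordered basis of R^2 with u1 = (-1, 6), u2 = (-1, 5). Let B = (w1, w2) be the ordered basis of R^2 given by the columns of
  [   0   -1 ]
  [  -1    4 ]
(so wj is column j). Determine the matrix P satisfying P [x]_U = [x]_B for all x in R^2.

[[-2, -1], [1, 1]]

Take x = uj: its U-coordinates are the j-th standard unit vector, so P e_j — column j of P — equals [uj]_B.
u1 = -2w1 + w2, giving column 1 = (-2, 1); repeating for each j gives P = [[-2, -1], [1, 1]].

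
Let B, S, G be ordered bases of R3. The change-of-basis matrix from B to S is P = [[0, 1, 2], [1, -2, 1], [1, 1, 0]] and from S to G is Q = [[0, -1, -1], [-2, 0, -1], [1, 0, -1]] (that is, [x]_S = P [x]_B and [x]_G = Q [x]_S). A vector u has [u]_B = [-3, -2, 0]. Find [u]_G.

[4, 9, 3]

First [u]_S = P [u]_B = [-2, 1, -5].
Then [u]_G = Q [u]_S = [4, 9, 3].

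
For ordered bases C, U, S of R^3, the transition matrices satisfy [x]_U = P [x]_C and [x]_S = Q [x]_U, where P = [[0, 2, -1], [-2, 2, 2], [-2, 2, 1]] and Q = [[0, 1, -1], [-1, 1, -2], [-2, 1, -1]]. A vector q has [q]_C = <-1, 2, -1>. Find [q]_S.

<-1, -11, -11>

First [q]_U = P [q]_C = <5, 4, 5>.
Then [q]_S = Q [q]_U = <-1, -11, -11>.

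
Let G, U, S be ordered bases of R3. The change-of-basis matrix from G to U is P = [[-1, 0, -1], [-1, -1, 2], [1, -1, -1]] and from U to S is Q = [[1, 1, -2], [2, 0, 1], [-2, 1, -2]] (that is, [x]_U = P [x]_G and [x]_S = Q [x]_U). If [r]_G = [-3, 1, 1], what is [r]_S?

Apply P to get U-coordinates [2, 4, -5], then Q to get S-coordinates.
The result is [r]_S = [16, -1, 10].

[16, -1, 10]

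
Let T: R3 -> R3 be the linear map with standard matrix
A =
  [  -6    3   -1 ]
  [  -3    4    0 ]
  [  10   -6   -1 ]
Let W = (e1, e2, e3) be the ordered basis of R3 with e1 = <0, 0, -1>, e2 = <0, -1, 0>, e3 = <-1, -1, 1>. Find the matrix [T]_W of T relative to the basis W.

With P the matrix whose columns are e1, ..., e3, [T]_W = P^(-1) A P.
Column by column: T(e1) = A e1 = <1, 0, 1>; its W-coordinates <-2, 1, -1> give column 1.
Continuing for each basis vector yields [T]_W = [[-2, -3, 3], [1, 1, 3], [-1, 3, -2]].

[[-2, -3, 3], [1, 1, 3], [-1, 3, -2]]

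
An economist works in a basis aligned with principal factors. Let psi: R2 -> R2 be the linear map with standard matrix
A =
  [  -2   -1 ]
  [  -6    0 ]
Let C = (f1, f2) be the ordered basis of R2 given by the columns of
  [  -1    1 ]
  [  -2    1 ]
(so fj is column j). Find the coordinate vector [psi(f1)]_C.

[-2, 2]

Column 1 of [psi]_C is the C-coordinate vector of psi(f1).
In standard coordinates psi(f1) = A f1 = [4, 6].
Converting to C: [4, 6] = -2f1 + 2f2, so the coordinate vector is [-2, 2].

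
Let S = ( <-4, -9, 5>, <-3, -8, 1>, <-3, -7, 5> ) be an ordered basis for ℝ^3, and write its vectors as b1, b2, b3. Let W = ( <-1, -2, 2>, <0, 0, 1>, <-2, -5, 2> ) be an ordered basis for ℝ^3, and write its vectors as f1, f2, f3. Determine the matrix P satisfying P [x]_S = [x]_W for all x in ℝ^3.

[[2, -1, 1], [-1, -1, 1], [1, 2, 1]]

Take x = bj: its S-coordinates are the j-th standard unit vector, so P e_j — column j of P — equals [bj]_W.
b1 = 2f1 - f2 + f3, giving column 1 = <2, -1, 1>; repeating for each j gives P = [[2, -1, 1], [-1, -1, 1], [1, 2, 1]].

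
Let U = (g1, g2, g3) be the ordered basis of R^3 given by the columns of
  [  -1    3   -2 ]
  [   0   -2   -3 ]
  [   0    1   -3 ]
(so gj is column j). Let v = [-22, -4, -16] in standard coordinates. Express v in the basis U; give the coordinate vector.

[2, -4, 4]

Write v = c_1 g1 + ... + c_3 g3 and solve for the c_i.
Row-reducing the augmented matrix [M | v] gives c = (2, -4, 4).
Check: 2g1 - 4g2 + 4g3 = [-22, -4, -16].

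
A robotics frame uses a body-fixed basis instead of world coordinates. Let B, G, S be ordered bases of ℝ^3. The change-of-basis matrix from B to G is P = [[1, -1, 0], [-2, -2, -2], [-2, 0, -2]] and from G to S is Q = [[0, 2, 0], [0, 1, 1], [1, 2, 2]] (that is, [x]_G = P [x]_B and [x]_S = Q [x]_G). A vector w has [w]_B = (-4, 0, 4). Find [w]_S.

Apply P to get G-coordinates (-4, 0, 0), then Q to get S-coordinates.
The result is [w]_S = (0, 0, -4).

(0, 0, -4)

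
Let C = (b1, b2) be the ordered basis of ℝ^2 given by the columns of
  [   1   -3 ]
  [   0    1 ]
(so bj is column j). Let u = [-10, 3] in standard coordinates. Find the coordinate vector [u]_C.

[-1, 3]

We seek scalars with c_1 b1 + c_2 b2 = u; equivalently solve M c = u where the columns of M are b1, b2.
System: c_1 - 3c_2 = -10, 0c_1 + c_2 = 3; solving gives c_1 = -1, c_2 = 3.
Check: -b1 + 3b2 = [-10, 3].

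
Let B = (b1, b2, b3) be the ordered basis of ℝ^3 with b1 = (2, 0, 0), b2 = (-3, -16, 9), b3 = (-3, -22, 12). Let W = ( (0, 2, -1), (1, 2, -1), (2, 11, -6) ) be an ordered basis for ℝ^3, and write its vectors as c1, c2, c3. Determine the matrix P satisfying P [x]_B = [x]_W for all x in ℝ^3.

[[-2, 2, -1], [2, 1, 1], [0, -2, -2]]

Take x = bj: its B-coordinates are the j-th standard unit vector, so P e_j — column j of P — equals [bj]_W.
b1 = -2c1 + 2c2 + 0·c3, giving column 1 = (-2, 2, 0); repeating for each j gives P = [[-2, 2, -1], [2, 1, 1], [0, -2, -2]].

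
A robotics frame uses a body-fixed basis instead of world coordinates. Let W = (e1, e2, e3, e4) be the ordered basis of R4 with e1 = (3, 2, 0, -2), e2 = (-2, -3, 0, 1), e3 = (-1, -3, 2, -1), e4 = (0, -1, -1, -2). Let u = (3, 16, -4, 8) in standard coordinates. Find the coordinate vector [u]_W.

Write u = c_1 e1 + ... + c_4 e4 and solve for the c_i.
Solving this 4x4 system gives c = (-2, -3, -3, -2).
Check: -2e1 - 3e2 - 3e3 - 2e4 = (3, 16, -4, 8).

(-2, -3, -3, -2)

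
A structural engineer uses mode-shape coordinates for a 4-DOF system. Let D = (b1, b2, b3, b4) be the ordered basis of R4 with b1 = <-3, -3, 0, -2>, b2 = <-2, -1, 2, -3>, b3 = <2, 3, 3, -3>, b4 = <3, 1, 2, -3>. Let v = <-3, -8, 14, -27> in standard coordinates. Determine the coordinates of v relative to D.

<3, 3, 0, 4>

[v]_D is the unique c with M c = v, where M has columns b1, ..., b4.
Row-reducing the augmented matrix [M | v] gives c = (3, 3, 0, 4).
Check: 3b1 + 3b2 + 0·b3 + 4b4 = <-3, -8, 14, -27>.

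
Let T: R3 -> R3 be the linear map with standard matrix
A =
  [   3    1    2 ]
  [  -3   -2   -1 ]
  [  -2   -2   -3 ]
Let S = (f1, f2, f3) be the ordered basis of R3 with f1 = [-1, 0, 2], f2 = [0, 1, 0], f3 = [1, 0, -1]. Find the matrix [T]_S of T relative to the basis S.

With P the matrix whose columns are f1, ..., f3, [T]_S = P^(-1) A P.
Column by column: T(f1) = A f1 = [1, 1, -4]; its S-coordinates [-3, 1, -2] give column 1.
Continuing for each basis vector yields [T]_S = [[-3, -1, 2], [1, -2, -2], [-2, 0, 3]].

[[-3, -1, 2], [1, -2, -2], [-2, 0, 3]]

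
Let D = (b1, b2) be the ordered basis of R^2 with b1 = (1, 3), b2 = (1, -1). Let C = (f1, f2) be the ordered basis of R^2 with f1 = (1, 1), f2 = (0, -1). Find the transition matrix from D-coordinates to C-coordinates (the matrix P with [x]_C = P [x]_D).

Let M have columns bj and N have columns fj. Then for every x, N [x]_C = x = M [x]_D, so P = N^(-1) M.
Since det N = -1, N^(-1) has integer entries; multiplying gives P = [[1, 1], [-2, 2]].

[[1, 1], [-2, 2]]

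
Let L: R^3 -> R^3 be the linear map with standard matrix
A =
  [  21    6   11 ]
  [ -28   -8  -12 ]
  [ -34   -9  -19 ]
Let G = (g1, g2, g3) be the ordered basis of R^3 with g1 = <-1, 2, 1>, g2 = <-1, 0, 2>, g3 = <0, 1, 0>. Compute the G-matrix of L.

Let P have columns g1, ..., g3. Then [L]_G = P^(-1) A P.
Here det P = 1, so P^(-1) is integer; computing A P first and then P^(-1)(A P) gives [[-1, 2, -3], [-1, -3, -3], [2, 0, -2]].

[[-1, 2, -3], [-1, -3, -3], [2, 0, -2]]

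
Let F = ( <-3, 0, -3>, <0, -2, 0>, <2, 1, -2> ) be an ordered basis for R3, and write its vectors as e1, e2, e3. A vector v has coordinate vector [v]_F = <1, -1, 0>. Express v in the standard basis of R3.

The coordinates say v = e1 - e2 + 0·e3; adding the scaled basis vectors gives <-3, 2, -3>.

<-3, 2, -3>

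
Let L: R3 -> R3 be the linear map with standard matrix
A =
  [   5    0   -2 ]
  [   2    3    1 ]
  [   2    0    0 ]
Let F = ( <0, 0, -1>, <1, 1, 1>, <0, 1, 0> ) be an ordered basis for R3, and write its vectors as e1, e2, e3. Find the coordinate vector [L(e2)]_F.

Compute L(e2) = A e2 = <3, 6, 2> in standard coordinates.
Then write this in F-coordinates: solve for y in y_1 e1 + ... + y_3 e3 = <3, 6, 2>.
This gives y = <1, 3, 3>, which is column 2 of [L]_F.

<1, 3, 3>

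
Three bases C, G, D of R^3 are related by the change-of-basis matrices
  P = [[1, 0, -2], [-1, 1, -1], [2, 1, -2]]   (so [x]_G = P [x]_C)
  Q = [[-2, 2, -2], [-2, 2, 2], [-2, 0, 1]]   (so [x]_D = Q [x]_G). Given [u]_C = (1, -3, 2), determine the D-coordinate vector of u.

(4, -16, 1)

Apply P to get G-coordinates (-3, -6, -5), then Q to get D-coordinates.
The result is [u]_D = (4, -16, 1).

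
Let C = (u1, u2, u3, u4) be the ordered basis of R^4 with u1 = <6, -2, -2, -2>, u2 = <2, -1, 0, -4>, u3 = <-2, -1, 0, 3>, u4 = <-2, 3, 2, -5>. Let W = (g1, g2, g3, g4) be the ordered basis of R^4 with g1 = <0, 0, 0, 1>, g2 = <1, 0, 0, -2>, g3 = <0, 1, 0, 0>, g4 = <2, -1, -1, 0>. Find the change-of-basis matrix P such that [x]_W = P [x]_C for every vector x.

[[2, 0, -1, -1], [2, 2, -2, 2], [0, -1, -1, 1], [2, 0, 0, -2]]

Column j of P is [uj]_W, since P maps C-coordinates to W-coordinates.
Expressing u1 in W: u1 = 2g1 + 2g2 + 0·g3 + 2g4, so column 1 of P is <2, 2, 0, 2>.
Doing the same for each uj gives P = [[2, 0, -1, -1], [2, 2, -2, 2], [0, -1, -1, 1], [2, 0, 0, -2]].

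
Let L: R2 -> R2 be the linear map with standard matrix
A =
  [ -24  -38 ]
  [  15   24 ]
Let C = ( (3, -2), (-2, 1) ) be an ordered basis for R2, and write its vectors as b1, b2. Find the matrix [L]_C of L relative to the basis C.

Let P have columns b1, b2. Then [L]_C = P^(-1) A P.
Here det P = -1, so P^(-1) is integer; computing A P first and then P^(-1)(A P) gives [[2, 2], [1, -2]].

[[2, 2], [1, -2]]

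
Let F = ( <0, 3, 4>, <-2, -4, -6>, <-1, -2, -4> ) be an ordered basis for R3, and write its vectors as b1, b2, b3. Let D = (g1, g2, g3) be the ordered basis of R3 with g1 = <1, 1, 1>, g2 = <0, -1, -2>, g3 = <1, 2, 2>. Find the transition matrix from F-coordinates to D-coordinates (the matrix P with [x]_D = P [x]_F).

[[-2, -2, -2], [-1, 2, 2], [2, 0, 1]]

Let M have columns bj and N have columns gj. Then for every x, N [x]_D = x = M [x]_F, so P = N^(-1) M.
Since det N = 1, N^(-1) has integer entries; multiplying gives P = [[-2, -2, -2], [-1, 2, 2], [2, 0, 1]].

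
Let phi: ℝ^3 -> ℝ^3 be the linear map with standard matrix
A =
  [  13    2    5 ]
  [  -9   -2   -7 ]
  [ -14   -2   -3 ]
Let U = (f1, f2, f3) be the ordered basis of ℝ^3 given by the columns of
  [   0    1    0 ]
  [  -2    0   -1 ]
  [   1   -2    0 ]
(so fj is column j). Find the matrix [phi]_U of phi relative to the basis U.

[[3, -2, -2], [1, 3, -2], [-3, -1, 2]]

With P the matrix whose columns are f1, ..., f3, [phi]_U = P^(-1) A P.
Column by column: phi(f1) = A f1 = <1, -3, 1>; its U-coordinates <3, 1, -3> give column 1.
Continuing for each basis vector yields [phi]_U = [[3, -2, -2], [1, 3, -2], [-3, -1, 2]].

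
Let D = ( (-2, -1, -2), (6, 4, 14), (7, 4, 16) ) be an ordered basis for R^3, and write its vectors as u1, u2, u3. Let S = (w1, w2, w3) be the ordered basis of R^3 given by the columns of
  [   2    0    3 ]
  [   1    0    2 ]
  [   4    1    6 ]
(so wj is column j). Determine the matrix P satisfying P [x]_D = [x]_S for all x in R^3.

[[-1, 0, 2], [2, 2, 2], [0, 2, 1]]

Column j of P is [uj]_S, since P maps D-coordinates to S-coordinates.
Expressing u1 in S: u1 = -w1 + 2w2 + 0·w3, so column 1 of P is (-1, 2, 0).
Doing the same for each uj gives P = [[-1, 0, 2], [2, 2, 2], [0, 2, 1]].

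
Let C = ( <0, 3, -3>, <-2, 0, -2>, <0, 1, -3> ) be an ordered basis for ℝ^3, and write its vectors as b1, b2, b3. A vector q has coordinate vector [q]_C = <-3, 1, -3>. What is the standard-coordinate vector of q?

<-2, -12, 16>

q = M [q]_C, where M has columns b1, ..., b3.
Carrying out the matrix-vector product, q = <-2, -12, 16>.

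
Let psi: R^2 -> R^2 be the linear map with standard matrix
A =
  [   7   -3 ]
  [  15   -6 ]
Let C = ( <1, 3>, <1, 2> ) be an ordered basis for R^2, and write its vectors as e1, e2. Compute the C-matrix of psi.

[[1, 1], [-3, 0]]

Let P have columns e1, e2. Then [psi]_C = P^(-1) A P.
Here det P = -1, so P^(-1) is integer; computing A P first and then P^(-1)(A P) gives [[1, 1], [-3, 0]].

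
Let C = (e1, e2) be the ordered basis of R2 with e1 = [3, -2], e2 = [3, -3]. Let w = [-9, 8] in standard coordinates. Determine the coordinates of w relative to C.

[w]_C is the unique c with M c = w, where M has columns e1, e2.
System: 3c_1 + 3c_2 = -9, -2c_1 - 3c_2 = 8; solving gives c_1 = -1, c_2 = -2.
Check: -e1 - 2e2 = [-9, 8].

[-1, -2]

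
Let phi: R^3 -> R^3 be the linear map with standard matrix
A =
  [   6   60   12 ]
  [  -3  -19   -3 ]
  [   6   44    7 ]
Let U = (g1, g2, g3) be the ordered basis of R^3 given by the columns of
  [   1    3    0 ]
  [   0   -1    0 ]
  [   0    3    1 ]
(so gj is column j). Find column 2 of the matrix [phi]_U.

(-3, -1, -2)

Compute phi(g2) = A g2 = (-6, 1, -5) in standard coordinates.
Then write this in U-coordinates: solve for y in y_1 g1 + ... + y_3 g3 = (-6, 1, -5).
This gives y = (-3, -1, -2), which is column 2 of [phi]_U.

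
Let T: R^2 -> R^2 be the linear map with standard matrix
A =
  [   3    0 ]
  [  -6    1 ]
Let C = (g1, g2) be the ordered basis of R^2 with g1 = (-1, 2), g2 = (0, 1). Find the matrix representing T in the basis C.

[[3, 0], [2, 1]]

With P the matrix whose columns are g1, g2, [T]_C = P^(-1) A P.
Column by column: T(g1) = A g1 = (-3, 8); its C-coordinates (3, 2) give column 1.
Continuing for each basis vector yields [T]_C = [[3, 0], [2, 1]].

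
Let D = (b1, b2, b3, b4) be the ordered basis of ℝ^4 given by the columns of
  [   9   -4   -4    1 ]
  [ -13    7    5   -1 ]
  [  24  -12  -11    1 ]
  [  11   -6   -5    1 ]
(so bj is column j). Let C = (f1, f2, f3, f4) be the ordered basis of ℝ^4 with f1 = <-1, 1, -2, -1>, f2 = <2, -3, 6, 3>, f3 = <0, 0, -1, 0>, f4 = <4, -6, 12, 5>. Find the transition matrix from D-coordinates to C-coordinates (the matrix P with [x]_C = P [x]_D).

Take x = bj: its D-coordinates are the j-th standard unit vector, so P e_j — column j of P — equals [bj]_C.
b1 = -f1 + 0·f2 + 2f3 + 2f4, giving column 1 = <-1, 0, 2, 2>; repeating for each j gives P = [[-1, -2, 2, -1], [0, -1, -1, 0], [2, -2, 1, 1], [2, -1, 0, 0]].

[[-1, -2, 2, -1], [0, -1, -1, 0], [2, -2, 1, 1], [2, -1, 0, 0]]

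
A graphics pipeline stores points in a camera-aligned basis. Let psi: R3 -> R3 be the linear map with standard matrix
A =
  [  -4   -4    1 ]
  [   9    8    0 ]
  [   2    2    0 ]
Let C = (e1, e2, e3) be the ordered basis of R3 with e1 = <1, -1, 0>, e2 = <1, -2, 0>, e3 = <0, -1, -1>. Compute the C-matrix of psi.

[[1, 3, 0], [-1, 1, 3], [0, 2, 2]]

The j-th column of [psi]_C is [psi(ej)]_C.
psi(e1) = A e1 = <0, 1, 0> = e1 - e2 + 0·e3, so column 1 is <1, -1, 0>.
Repeating for e2, e3 and assembling the columns gives [[1, 3, 0], [-1, 1, 3], [0, 2, 2]].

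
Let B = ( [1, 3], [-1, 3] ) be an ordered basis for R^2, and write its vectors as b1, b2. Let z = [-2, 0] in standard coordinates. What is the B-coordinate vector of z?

We seek scalars with c_1 b1 + c_2 b2 = z; equivalently solve M c = z where the columns of M are b1, b2.
System: c_1 - c_2 = -2, 3c_1 + 3c_2 = 0; solving gives c_1 = -1, c_2 = 1.
Check: -b1 + b2 = [-2, 0].

[-1, 1]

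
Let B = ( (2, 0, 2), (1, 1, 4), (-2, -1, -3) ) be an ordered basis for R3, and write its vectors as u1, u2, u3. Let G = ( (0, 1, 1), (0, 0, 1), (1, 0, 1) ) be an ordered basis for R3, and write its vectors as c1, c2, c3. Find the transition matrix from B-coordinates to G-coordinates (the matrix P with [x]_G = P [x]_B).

Take x = uj: its B-coordinates are the j-th standard unit vector, so P e_j — column j of P — equals [uj]_G.
u1 = 0·c1 + 0·c2 + 2c3, giving column 1 = (0, 0, 2); repeating for each j gives P = [[0, 1, -1], [0, 2, 0], [2, 1, -2]].

[[0, 1, -1], [0, 2, 0], [2, 1, -2]]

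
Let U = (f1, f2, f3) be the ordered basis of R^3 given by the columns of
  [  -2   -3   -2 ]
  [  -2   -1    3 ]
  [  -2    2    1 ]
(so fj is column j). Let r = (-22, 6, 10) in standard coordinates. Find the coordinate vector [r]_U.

(1, 4, 4)

[r]_U is the unique c with M c = r, where M has columns f1, ..., f3.
Row-reducing the augmented matrix [M | r] gives c = (1, 4, 4).
Check: f1 + 4f2 + 4f3 = (-22, 6, 10).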